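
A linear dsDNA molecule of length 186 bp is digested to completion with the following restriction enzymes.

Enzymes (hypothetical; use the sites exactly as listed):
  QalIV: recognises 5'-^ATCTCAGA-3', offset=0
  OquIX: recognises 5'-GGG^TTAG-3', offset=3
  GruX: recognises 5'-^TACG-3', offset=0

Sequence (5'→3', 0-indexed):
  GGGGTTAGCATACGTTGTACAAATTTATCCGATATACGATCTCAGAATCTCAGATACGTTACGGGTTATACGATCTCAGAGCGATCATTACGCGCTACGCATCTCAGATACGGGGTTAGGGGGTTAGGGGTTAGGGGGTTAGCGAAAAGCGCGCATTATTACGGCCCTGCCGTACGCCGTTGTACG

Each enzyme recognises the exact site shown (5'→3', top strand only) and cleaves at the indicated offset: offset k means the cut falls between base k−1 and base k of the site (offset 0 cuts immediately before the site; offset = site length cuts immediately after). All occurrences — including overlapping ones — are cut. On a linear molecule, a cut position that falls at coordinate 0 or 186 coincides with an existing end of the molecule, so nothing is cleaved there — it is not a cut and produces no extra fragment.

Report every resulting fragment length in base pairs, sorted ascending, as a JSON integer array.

[4,4,4,4,5,5,6,7,7,7,8,8,8,8,8,9,10,13,16,21,24]

Scan for sites:
  QalIV (ATCTCAGA, off=0): starts [38, 46, 72, 100] → cuts [38, 46, 72, 100]
  OquIX (GGGTTAG, off=3): starts [1, 112, 120, 127, 135] → cuts [4, 115, 123, 130, 138]
  GruX (TACG, off=0): starts [10, 34, 54, 59, 68, 88, 95, 108, 159, 172, 182] → cuts [10, 34, 54, 59, 68, 88, 95, 108, 159, 172, 182]

All cut coordinates (distinct, sorted): [4, 10, 34, 38, 46, 54, 59, 68, 72, 88, 95, 100, 108, 115, 123, 130, 138, 159, 172, 182]

Fragments:
  [0,4): 4 bp
  [4,10): 6 bp
  [10,34): 24 bp
  [34,38): 4 bp
  [38,46): 8 bp
  [46,54): 8 bp
  [54,59): 5 bp
  [59,68): 9 bp
  [68,72): 4 bp
  [72,88): 16 bp
  [88,95): 7 bp
  [95,100): 5 bp
  [100,108): 8 bp
  [108,115): 7 bp
  [115,123): 8 bp
  [123,130): 7 bp
  [130,138): 8 bp
  [138,159): 21 bp
  [159,172): 13 bp
  [172,182): 10 bp
  [182,186): 4 bp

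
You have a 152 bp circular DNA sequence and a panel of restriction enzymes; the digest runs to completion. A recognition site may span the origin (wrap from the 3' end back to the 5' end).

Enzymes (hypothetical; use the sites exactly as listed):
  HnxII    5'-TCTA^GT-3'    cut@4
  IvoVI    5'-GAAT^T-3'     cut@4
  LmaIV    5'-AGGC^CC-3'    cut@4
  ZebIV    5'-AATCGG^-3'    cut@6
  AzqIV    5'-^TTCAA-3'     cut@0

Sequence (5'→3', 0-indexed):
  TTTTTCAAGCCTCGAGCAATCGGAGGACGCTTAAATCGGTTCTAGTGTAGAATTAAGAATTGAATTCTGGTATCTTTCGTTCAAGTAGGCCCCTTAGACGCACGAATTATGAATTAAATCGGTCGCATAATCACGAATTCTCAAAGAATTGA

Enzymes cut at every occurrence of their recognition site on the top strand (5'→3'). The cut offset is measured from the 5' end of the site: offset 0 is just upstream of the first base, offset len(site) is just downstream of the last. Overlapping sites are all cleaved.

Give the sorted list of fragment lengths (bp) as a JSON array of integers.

Scan for sites:
  HnxII (TCTAGT, off=4): starts [40] → cuts [44]
  IvoVI (GAATT, off=4): starts [49, 56, 61, 103, 110, 134, 145] → cuts [53, 60, 65, 107, 114, 138, 149]
  LmaIV (AGGCCC, off=4): starts [86] → cuts [90]
  ZebIV (AATCGG, off=6): starts [17, 33, 116] → cuts [23, 39, 122]
  AzqIV (TTCAA, off=0): starts [3, 79] → cuts [3, 79]

All cut coordinates (distinct, sorted): [3, 23, 39, 44, 53, 60, 65, 79, 90, 107, 114, 122, 138, 149]

Fragment lengths:
  3→23: 20 bp
  23→39: 16 bp
  39→44: 5 bp
  44→53: 9 bp
  53→60: 7 bp
  60→65: 5 bp
  65→79: 14 bp
  79→90: 11 bp
  90→107: 17 bp
  107→114: 7 bp
  114→122: 8 bp
  122→138: 16 bp
  138→149: 11 bp
  149→3 (wrap): 152-149+3 = 6 bp

[5,5,6,7,7,8,9,11,11,14,16,16,17,20]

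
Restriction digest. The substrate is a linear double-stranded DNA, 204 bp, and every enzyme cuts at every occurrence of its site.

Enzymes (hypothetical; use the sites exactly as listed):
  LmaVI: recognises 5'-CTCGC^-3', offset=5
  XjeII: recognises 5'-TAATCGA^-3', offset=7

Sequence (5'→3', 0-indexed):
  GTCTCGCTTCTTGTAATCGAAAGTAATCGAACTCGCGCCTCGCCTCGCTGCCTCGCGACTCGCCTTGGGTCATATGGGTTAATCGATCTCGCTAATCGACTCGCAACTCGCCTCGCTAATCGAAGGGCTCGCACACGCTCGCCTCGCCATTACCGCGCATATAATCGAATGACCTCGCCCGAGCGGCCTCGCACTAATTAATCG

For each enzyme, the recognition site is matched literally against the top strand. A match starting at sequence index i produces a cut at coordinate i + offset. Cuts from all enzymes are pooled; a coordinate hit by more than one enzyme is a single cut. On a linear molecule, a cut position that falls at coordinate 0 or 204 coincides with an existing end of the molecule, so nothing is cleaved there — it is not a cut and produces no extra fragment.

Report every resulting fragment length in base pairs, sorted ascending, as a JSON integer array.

Per-enzyme occurrences:
  LmaVI CTCGC/5: at [2, 31, 38, 43, 51, 58, 87, 99, 106, 111, 127, 137, 142, 173, 187] ⇒ [7, 36, 43, 48, 56, 63, 92, 104, 111, 116, 132, 142, 147, 178, 192]
  XjeII TAATCGA/7: at [13, 23, 79, 92, 116, 161] ⇒ [20, 30, 86, 99, 123, 168]

Pooled cuts: [7, 20, 30, 36, 43, 48, 56, 63, 86, 92, 99, 104, 111, 116, 123, 132, 142, 147, 168, 178, 192]

Fragment lengths:
  [0,7): 7 bp
  [7,20): 13 bp
  [20,30): 10 bp
  [30,36): 6 bp
  [36,43): 7 bp
  [43,48): 5 bp
  [48,56): 8 bp
  [56,63): 7 bp
  [63,86): 23 bp
  [86,92): 6 bp
  [92,99): 7 bp
  [99,104): 5 bp
  [104,111): 7 bp
  [111,116): 5 bp
  [116,123): 7 bp
  [123,132): 9 bp
  [132,142): 10 bp
  [142,147): 5 bp
  [147,168): 21 bp
  [168,178): 10 bp
  [178,192): 14 bp
  [192,204): 12 bp

[5,5,5,5,6,6,7,7,7,7,7,7,8,9,10,10,10,12,13,14,21,23]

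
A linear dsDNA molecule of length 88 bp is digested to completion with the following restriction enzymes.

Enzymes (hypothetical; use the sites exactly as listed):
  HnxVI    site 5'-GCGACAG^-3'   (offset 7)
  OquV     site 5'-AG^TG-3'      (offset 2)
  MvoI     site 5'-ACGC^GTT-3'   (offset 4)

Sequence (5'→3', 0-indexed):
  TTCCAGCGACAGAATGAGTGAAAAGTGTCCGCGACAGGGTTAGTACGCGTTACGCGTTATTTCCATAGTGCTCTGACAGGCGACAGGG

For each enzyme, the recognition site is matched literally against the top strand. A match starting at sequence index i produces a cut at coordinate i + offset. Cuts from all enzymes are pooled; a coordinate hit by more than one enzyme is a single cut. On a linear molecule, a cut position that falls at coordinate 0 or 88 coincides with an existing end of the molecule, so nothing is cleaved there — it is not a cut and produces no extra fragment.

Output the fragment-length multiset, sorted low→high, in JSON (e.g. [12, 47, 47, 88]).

Per-enzyme occurrences:
  HnxVI (GCGACAG, off=7): starts [5, 30, 79] → cuts [12, 37, 86]
  OquV (AGTG, off=2): starts [16, 23, 66] → cuts [18, 25, 68]
  MvoI (ACGCGTT, off=4): starts [44, 51] → cuts [48, 55]

Pooled cuts: [12, 18, 25, 37, 48, 55, 68, 86]

Fragment lengths:
  [0,12): 12 bp
  [12,18): 6 bp
  [18,25): 7 bp
  [25,37): 12 bp
  [37,48): 11 bp
  [48,55): 7 bp
  [55,68): 13 bp
  [68,86): 18 bp
  [86,88): 2 bp

[2,6,7,7,11,12,12,13,18]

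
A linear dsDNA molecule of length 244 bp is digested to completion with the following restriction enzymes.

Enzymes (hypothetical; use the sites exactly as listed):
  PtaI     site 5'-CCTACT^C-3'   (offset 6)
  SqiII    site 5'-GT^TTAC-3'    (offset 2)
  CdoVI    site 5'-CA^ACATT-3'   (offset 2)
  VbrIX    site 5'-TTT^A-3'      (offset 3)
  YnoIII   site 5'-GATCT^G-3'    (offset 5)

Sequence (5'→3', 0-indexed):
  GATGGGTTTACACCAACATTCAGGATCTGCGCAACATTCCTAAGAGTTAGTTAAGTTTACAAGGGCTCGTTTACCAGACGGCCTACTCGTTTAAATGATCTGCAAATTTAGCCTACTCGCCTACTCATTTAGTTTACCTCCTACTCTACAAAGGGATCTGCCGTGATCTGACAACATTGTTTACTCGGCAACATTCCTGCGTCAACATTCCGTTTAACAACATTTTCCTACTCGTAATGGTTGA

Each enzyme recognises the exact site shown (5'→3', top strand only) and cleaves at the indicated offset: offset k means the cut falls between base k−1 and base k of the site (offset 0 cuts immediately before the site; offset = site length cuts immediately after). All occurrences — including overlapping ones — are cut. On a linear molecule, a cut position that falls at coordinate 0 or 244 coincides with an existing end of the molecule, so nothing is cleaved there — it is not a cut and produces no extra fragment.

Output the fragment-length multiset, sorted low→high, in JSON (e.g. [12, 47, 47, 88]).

[2,2,2,2,2,3,4,4,5,5,5,6,7,7,8,8,8,8,9,10,10,11,12,12,13,13,14,14,15,23]

Per-enzyme occurrences:
  PtaI (CCTACTC, off=6): starts [81, 111, 119, 139, 226] → cuts [87, 117, 125, 145, 232]
  SqiII (GTTTAC, off=2): starts [5, 54, 68, 131, 178] → cuts [7, 56, 70, 133, 180]
  CdoVI (CAACATT, off=2): starts [13, 31, 171, 188, 202, 217] → cuts [15, 33, 173, 190, 204, 219]
  VbrIX (TTTA, off=3): starts [6, 55, 69, 89, 106, 127, 132, 179, 212] → cuts [9, 58, 72, 92, 109, 130, 135, 182, 215]
  YnoIII (GATCTG, off=5): starts [23, 96, 154, 164] → cuts [28, 101, 159, 169]

All cut coordinates (distinct, sorted): [7, 9, 15, 28, 33, 56, 58, 70, 72, 87, 92, 101, 109, 117, 125, 130, 133, 135, 145, 159, 169, 173, 180, 182, 190, 204, 215, 219, 232]

Fragment lengths:
  [0,7): 7 bp
  [7,9): 2 bp
  [9,15): 6 bp
  [15,28): 13 bp
  [28,33): 5 bp
  [33,56): 23 bp
  [56,58): 2 bp
  [58,70): 12 bp
  [70,72): 2 bp
  [72,87): 15 bp
  [87,92): 5 bp
  [92,101): 9 bp
  [101,109): 8 bp
  [109,117): 8 bp
  [117,125): 8 bp
  [125,130): 5 bp
  [130,133): 3 bp
  [133,135): 2 bp
  [135,145): 10 bp
  [145,159): 14 bp
  [159,169): 10 bp
  [169,173): 4 bp
  [173,180): 7 bp
  [180,182): 2 bp
  [182,190): 8 bp
  [190,204): 14 bp
  [204,215): 11 bp
  [215,219): 4 bp
  [219,232): 13 bp
  [232,244): 12 bp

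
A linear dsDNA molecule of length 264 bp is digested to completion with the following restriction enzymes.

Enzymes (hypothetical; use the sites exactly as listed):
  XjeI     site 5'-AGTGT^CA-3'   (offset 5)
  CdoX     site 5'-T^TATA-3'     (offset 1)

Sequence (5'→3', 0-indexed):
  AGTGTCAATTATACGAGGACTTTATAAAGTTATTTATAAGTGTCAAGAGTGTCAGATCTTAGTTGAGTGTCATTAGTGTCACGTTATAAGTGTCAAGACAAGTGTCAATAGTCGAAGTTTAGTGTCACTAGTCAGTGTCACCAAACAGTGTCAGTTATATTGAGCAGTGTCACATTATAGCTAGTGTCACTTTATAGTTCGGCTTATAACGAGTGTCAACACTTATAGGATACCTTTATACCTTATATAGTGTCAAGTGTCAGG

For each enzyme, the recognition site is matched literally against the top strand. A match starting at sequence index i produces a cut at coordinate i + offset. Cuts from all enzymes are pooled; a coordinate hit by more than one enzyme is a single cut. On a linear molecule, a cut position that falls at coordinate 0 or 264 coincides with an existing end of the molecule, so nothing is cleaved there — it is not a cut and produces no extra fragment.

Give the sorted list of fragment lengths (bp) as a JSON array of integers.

[4,4,4,5,5,5,5,7,7,7,9,9,9,9,10,12,12,12,12,12,13,13,13,13,15,18,20]

Per-enzyme occurrences:
  XjeI (AGTGTCA, off=5): starts [0, 38, 47, 65, 74, 88, 100, 120, 133, 146, 165, 182, 211, 248, 255] → cuts [5, 43, 52, 70, 79, 93, 105, 125, 138, 151, 170, 187, 216, 253, 260]
  CdoX (TTATA, off=1): starts [8, 21, 33, 83, 154, 174, 191, 203, 222, 235, 242] → cuts [9, 22, 34, 84, 155, 175, 192, 204, 223, 236, 243]

Pooled cuts: [5, 9, 22, 34, 43, 52, 70, 79, 84, 93, 105, 125, 138, 151, 155, 170, 175, 187, 192, 204, 216, 223, 236, 243, 253, 260]

Fragments:
  [0,5): 5 bp
  [5,9): 4 bp
  [9,22): 13 bp
  [22,34): 12 bp
  [34,43): 9 bp
  [43,52): 9 bp
  [52,70): 18 bp
  [70,79): 9 bp
  [79,84): 5 bp
  [84,93): 9 bp
  [93,105): 12 bp
  [105,125): 20 bp
  [125,138): 13 bp
  [138,151): 13 bp
  [151,155): 4 bp
  [155,170): 15 bp
  [170,175): 5 bp
  [175,187): 12 bp
  [187,192): 5 bp
  [192,204): 12 bp
  [204,216): 12 bp
  [216,223): 7 bp
  [223,236): 13 bp
  [236,243): 7 bp
  [243,253): 10 bp
  [253,260): 7 bp
  [260,264): 4 bp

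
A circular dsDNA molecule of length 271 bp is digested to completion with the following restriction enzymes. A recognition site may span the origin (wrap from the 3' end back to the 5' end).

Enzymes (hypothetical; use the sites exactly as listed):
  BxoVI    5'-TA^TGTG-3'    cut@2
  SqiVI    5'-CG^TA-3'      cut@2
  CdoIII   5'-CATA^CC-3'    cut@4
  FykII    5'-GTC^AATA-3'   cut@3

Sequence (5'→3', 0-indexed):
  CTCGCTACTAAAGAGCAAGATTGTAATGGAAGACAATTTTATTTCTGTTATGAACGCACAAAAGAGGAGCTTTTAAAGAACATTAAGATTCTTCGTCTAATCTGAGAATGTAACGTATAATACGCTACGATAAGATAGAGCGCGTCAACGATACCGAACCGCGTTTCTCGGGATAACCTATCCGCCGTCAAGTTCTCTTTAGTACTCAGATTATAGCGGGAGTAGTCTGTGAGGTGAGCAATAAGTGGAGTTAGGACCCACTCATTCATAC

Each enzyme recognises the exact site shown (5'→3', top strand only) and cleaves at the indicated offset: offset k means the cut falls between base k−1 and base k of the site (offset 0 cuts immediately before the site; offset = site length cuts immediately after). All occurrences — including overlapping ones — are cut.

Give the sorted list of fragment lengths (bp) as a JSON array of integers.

Scan for sites:
  BxoVI (TATGTG, off=2): no sites
  SqiVI CGTA/2: at [113] ⇒ [115]
  CdoIII CATACC/4: at [266] ⇒ [270]
  FykII (GTCAATA, off=3): no sites

Pooled cuts: [115, 270]

Fragment lengths:
  115→270: 155 bp
  270→115 (wrap): 271-270+115 = 116 bp

[116,155]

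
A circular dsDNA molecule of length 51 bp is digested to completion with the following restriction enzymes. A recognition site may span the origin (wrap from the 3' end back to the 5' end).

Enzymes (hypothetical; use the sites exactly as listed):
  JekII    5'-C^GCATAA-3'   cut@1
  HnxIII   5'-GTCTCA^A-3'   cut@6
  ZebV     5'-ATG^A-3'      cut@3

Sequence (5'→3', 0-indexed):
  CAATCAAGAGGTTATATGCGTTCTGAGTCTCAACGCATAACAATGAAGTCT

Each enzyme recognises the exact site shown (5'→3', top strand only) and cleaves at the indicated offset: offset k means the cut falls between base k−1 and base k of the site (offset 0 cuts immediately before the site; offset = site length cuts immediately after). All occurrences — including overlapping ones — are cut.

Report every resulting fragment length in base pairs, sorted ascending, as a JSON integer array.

Scan for sites:
  JekII CGCATAA/1: at [33] ⇒ [34]
  HnxIII GTCTCAA/6: at [26, 47] ⇒ [2, 32]
  ZebV ATGA/3: at [42] ⇒ [45]

All cut coordinates (distinct, sorted): [2, 32, 34, 45]

Fragment lengths:
  2→32: 30 bp
  32→34: 2 bp
  34→45: 11 bp
  45→2 (wrap): 51-45+2 = 8 bp

[2,8,11,30]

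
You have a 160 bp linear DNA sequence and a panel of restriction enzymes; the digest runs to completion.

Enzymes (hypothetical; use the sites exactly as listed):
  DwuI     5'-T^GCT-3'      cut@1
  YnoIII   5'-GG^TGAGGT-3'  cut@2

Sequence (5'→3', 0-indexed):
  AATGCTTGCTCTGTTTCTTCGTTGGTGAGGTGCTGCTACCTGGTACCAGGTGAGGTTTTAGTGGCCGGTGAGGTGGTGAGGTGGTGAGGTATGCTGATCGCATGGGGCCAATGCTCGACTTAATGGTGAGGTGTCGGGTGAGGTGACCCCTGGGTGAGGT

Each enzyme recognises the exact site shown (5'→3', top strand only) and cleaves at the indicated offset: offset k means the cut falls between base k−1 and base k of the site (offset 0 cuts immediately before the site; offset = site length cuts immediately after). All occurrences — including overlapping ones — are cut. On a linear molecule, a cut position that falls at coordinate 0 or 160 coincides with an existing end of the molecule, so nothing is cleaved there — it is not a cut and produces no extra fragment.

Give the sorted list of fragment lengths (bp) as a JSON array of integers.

[3,3,4,6,6,8,8,8,12,14,16,16,18,18,20]

Scan for sites:
  DwuI (TGCT, off=1): starts [2, 6, 30, 33, 91, 111] → cuts [3, 7, 31, 34, 92, 112]
  YnoIII (GGTGAGGT, off=2): starts [23, 48, 66, 74, 82, 124, 136, 152] → cuts [25, 50, 68, 76, 84, 126, 138, 154]

Pooled cuts: [3, 7, 25, 31, 34, 50, 68, 76, 84, 92, 112, 126, 138, 154]

Fragment lengths:
  [0,3): 3 bp
  [3,7): 4 bp
  [7,25): 18 bp
  [25,31): 6 bp
  [31,34): 3 bp
  [34,50): 16 bp
  [50,68): 18 bp
  [68,76): 8 bp
  [76,84): 8 bp
  [84,92): 8 bp
  [92,112): 20 bp
  [112,126): 14 bp
  [126,138): 12 bp
  [138,154): 16 bp
  [154,160): 6 bp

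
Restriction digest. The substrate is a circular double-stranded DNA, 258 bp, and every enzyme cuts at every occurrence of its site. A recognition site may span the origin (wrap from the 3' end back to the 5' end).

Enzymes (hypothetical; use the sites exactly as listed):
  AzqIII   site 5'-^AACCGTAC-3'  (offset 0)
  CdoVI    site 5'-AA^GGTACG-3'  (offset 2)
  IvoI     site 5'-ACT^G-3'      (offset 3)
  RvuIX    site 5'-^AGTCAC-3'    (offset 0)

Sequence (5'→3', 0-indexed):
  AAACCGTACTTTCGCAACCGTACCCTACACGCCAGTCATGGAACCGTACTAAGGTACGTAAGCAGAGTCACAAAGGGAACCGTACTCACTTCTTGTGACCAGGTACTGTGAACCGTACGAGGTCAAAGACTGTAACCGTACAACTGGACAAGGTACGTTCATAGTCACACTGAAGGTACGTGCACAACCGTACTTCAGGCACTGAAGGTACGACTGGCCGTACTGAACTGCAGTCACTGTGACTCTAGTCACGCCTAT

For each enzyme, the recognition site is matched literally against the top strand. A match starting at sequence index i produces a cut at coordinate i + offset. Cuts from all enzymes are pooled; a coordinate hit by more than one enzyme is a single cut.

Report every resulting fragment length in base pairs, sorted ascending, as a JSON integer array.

Site scan:
  AzqIII (AACCGTAC, off=0): starts [1, 15, 41, 77, 110, 133, 185] → cuts [1, 15, 41, 77, 110, 133, 185]
  CdoVI (AAGGTACG, off=2): starts [50, 149, 172, 204] → cuts [52, 151, 174, 206]
  IvoI (ACTG, off=3): starts [104, 128, 142, 168, 200, 212, 221, 226, 235] → cuts [107, 131, 145, 171, 203, 215, 224, 229, 238]
  RvuIX (AGTCAC, off=0): starts [65, 162, 231, 246] → cuts [65, 162, 231, 246]

Pooled cuts: [1, 15, 41, 52, 65, 77, 107, 110, 131, 133, 145, 151, 162, 171, 174, 185, 203, 206, 215, 224, 229, 231, 238, 246]

Fragment lengths:
  1→15: 14 bp
  15→41: 26 bp
  41→52: 11 bp
  52→65: 13 bp
  65→77: 12 bp
  77→107: 30 bp
  107→110: 3 bp
  110→131: 21 bp
  131→133: 2 bp
  133→145: 12 bp
  145→151: 6 bp
  151→162: 11 bp
  162→171: 9 bp
  171→174: 3 bp
  174→185: 11 bp
  185→203: 18 bp
  203→206: 3 bp
  206→215: 9 bp
  215→224: 9 bp
  224→229: 5 bp
  229→231: 2 bp
  231→238: 7 bp
  238→246: 8 bp
  246→1 (wrap): 258-246+1 = 13 bp

[2,2,3,3,3,5,6,7,8,9,9,9,11,11,11,12,12,13,13,14,18,21,26,30]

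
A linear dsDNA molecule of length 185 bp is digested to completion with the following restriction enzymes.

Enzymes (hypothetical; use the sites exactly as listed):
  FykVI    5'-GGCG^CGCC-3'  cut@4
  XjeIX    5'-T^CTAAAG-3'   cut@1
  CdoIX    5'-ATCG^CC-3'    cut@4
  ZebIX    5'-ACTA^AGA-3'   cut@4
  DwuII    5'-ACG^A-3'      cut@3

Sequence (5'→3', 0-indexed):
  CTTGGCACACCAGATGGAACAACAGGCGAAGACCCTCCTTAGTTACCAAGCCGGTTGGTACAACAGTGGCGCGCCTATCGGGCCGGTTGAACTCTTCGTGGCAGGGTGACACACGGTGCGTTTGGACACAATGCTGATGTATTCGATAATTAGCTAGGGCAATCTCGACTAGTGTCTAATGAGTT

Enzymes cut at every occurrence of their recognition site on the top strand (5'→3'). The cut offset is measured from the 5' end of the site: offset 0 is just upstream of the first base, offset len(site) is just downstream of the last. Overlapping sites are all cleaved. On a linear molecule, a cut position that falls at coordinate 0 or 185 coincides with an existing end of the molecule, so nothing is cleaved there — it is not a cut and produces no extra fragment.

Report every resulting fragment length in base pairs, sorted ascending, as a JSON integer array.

[71,114]

Site scan:
  FykVI GGCGCGCC/4: at [67] ⇒ [71]
  XjeIX (TCTAAAG, off=1): no sites
  CdoIX (ATCGCC, off=4): no sites
  ZebIX (ACTAAGA, off=4): no sites
  DwuII (ACGA, off=3): no sites

All cut coordinates (distinct, sorted): [71]

Fragment lengths:
  [0,71): 71 bp
  [71,185): 114 bp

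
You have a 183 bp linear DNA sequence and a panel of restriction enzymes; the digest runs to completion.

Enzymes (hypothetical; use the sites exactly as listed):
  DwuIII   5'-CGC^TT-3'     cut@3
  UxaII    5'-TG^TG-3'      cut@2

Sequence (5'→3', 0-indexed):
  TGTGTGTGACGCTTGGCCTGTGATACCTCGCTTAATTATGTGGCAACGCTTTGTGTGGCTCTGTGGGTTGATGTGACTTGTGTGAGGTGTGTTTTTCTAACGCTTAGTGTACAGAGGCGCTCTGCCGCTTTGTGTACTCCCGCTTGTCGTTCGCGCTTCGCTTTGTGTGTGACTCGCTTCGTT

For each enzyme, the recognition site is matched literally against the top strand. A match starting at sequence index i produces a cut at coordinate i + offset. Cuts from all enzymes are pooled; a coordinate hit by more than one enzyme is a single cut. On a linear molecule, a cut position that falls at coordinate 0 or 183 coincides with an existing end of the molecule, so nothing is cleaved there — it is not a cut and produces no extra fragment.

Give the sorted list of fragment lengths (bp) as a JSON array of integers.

Scan for sites:
  DwuIII CGCTT/3: at [9, 28, 46, 100, 125, 140, 153, 158, 174] ⇒ [12, 31, 49, 103, 128, 143, 156, 161, 177]
  UxaII TGTG/2: at [0, 2, 4, 18, 38, 51, 53, 61, 71, 78, 80, 87, 130, 163, 165, 167] ⇒ [2, 4, 6, 20, 40, 53, 55, 63, 73, 80, 82, 89, 132, 165, 167, 169]

Pooled cuts: [2, 4, 6, 12, 20, 31, 40, 49, 53, 55, 63, 73, 80, 82, 89, 103, 128, 132, 143, 156, 161, 165, 167, 169, 177]

Fragments:
  [0,2): 2 bp
  [2,4): 2 bp
  [4,6): 2 bp
  [6,12): 6 bp
  [12,20): 8 bp
  [20,31): 11 bp
  [31,40): 9 bp
  [40,49): 9 bp
  [49,53): 4 bp
  [53,55): 2 bp
  [55,63): 8 bp
  [63,73): 10 bp
  [73,80): 7 bp
  [80,82): 2 bp
  [82,89): 7 bp
  [89,103): 14 bp
  [103,128): 25 bp
  [128,132): 4 bp
  [132,143): 11 bp
  [143,156): 13 bp
  [156,161): 5 bp
  [161,165): 4 bp
  [165,167): 2 bp
  [167,169): 2 bp
  [169,177): 8 bp
  [177,183): 6 bp

[2,2,2,2,2,2,2,4,4,4,5,6,6,7,7,8,8,8,9,9,10,11,11,13,14,25]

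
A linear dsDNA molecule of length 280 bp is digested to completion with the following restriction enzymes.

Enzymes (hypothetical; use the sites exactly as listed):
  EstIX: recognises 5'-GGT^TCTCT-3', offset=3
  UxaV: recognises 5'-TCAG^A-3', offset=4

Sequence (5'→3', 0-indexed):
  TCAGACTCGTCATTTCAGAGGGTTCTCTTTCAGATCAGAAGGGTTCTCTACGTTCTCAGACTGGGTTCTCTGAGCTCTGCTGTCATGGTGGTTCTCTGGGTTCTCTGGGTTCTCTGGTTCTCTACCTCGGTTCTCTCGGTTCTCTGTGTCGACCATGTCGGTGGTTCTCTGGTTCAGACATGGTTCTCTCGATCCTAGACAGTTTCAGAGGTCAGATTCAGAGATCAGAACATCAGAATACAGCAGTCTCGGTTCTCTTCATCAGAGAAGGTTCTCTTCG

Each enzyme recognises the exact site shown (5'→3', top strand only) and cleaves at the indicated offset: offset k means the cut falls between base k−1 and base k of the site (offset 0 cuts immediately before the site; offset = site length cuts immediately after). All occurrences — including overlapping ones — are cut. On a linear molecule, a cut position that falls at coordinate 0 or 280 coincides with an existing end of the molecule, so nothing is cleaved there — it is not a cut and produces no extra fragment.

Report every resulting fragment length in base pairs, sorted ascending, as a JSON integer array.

Per-enzyme occurrences:
  EstIX GGTTCTCT/3: at [20, 41, 63, 89, 98, 107, 115, 128, 137, 162, 181, 250, 269] ⇒ [23, 44, 66, 92, 101, 110, 118, 131, 140, 165, 184, 253, 272]
  UxaV TCAGA/4: at [0, 14, 29, 34, 55, 173, 204, 211, 217, 224, 232, 261] ⇒ [4, 18, 33, 38, 59, 177, 208, 215, 221, 228, 236, 265]

Pooled cuts: [4, 18, 23, 33, 38, 44, 59, 66, 92, 101, 110, 118, 131, 140, 165, 177, 184, 208, 215, 221, 228, 236, 253, 265, 272]

Fragments:
  [0,4): 4 bp
  [4,18): 14 bp
  [18,23): 5 bp
  [23,33): 10 bp
  [33,38): 5 bp
  [38,44): 6 bp
  [44,59): 15 bp
  [59,66): 7 bp
  [66,92): 26 bp
  [92,101): 9 bp
  [101,110): 9 bp
  [110,118): 8 bp
  [118,131): 13 bp
  [131,140): 9 bp
  [140,165): 25 bp
  [165,177): 12 bp
  [177,184): 7 bp
  [184,208): 24 bp
  [208,215): 7 bp
  [215,221): 6 bp
  [221,228): 7 bp
  [228,236): 8 bp
  [236,253): 17 bp
  [253,265): 12 bp
  [265,272): 7 bp
  [272,280): 8 bp

[4,5,5,6,6,7,7,7,7,7,8,8,8,9,9,9,10,12,12,13,14,15,17,24,25,26]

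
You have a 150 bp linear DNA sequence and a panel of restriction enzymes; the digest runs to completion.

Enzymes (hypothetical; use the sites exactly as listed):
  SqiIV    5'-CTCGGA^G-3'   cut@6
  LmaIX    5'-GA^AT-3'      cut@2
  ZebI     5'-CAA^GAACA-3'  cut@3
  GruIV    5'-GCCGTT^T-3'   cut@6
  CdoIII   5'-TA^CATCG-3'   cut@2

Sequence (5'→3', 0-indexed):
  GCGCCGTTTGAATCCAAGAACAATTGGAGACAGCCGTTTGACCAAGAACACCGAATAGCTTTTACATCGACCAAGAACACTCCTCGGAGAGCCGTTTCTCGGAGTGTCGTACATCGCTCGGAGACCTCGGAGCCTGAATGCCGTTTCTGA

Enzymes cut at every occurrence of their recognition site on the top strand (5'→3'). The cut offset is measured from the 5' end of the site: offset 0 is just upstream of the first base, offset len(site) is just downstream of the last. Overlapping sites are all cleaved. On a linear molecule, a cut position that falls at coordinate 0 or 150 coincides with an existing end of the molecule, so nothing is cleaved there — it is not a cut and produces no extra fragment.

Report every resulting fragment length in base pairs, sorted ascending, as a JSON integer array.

Per-enzyme occurrences:
  SqiIV (CTCGGAG, off=6): starts [82, 97, 116, 125] → cuts [88, 103, 122, 131]
  LmaIX (GAAT, off=2): starts [9, 52, 135] → cuts [11, 54, 137]
  ZebI (CAAGAACA, off=3): starts [14, 42, 71] → cuts [17, 45, 74]
  GruIV (GCCGTTT, off=6): starts [2, 32, 90, 139] → cuts [8, 38, 96, 145]
  CdoIII (TACATCG, off=2): starts [62, 109] → cuts [64, 111]

Pooled cuts: [8, 11, 17, 38, 45, 54, 64, 74, 88, 96, 103, 111, 122, 131, 137, 145]

Fragment lengths:
  [0,8): 8 bp
  [8,11): 3 bp
  [11,17): 6 bp
  [17,38): 21 bp
  [38,45): 7 bp
  [45,54): 9 bp
  [54,64): 10 bp
  [64,74): 10 bp
  [74,88): 14 bp
  [88,96): 8 bp
  [96,103): 7 bp
  [103,111): 8 bp
  [111,122): 11 bp
  [122,131): 9 bp
  [131,137): 6 bp
  [137,145): 8 bp
  [145,150): 5 bp

[3,5,6,6,7,7,8,8,8,8,9,9,10,10,11,14,21]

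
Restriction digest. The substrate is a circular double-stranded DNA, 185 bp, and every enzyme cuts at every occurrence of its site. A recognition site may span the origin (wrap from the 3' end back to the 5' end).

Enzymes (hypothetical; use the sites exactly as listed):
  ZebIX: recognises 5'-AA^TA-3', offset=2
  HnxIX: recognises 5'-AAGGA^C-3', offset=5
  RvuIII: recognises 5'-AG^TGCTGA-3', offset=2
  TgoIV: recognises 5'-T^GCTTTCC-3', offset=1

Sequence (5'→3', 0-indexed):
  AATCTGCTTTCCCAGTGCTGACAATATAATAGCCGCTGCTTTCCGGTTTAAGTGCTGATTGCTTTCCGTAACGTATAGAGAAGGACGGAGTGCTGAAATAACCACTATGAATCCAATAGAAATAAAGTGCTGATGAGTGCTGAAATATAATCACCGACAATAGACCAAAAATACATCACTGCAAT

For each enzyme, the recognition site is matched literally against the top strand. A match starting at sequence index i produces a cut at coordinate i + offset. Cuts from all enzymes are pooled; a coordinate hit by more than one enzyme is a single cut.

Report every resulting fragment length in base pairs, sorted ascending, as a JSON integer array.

[5,5,5,6,6,8,8,8,8,9,10,10,11,13,15,15,18,25]

Scan for sites:
  ZebIX (AATA, off=2): starts [22, 27, 96, 114, 120, 143, 158, 169, 182] → cuts [24, 29, 98, 116, 122, 145, 160, 171, 184]
  HnxIX (AAGGAC, off=5): starts [80] → cuts [85]
  RvuIII (AGTGCTGA, off=2): starts [13, 50, 88, 125, 135] → cuts [15, 52, 90, 127, 137]
  TgoIV (TGCTTTCC, off=1): starts [4, 36, 59] → cuts [5, 37, 60]

All cut coordinates (distinct, sorted): [5, 15, 24, 29, 37, 52, 60, 85, 90, 98, 116, 122, 127, 137, 145, 160, 171, 184]

Fragments:
  5→15: 10 bp
  15→24: 9 bp
  24→29: 5 bp
  29→37: 8 bp
  37→52: 15 bp
  52→60: 8 bp
  60→85: 25 bp
  85→90: 5 bp
  90→98: 8 bp
  98→116: 18 bp
  116→122: 6 bp
  122→127: 5 bp
  127→137: 10 bp
  137→145: 8 bp
  145→160: 15 bp
  160→171: 11 bp
  171→184: 13 bp
  184→5 (wrap): 185-184+5 = 6 bp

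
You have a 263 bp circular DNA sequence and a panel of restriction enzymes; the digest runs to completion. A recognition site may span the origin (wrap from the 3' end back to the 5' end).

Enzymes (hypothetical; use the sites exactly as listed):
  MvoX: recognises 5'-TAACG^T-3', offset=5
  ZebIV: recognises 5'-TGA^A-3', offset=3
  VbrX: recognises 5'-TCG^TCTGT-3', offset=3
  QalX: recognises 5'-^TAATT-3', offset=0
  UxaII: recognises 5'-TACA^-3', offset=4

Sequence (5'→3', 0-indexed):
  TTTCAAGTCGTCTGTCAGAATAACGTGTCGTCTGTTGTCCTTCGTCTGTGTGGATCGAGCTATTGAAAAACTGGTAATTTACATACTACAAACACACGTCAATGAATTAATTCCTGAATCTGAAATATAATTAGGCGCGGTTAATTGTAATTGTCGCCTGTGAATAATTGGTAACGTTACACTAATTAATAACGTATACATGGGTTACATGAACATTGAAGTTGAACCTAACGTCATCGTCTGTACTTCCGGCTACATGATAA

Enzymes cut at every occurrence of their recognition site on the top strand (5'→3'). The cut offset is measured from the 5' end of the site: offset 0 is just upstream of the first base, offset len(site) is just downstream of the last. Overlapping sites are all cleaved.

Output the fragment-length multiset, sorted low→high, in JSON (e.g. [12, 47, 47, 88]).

Per-enzyme occurrences:
  MvoX TAACGT/5: at [20, 171, 189, 228] ⇒ [25, 176, 194, 233]
  ZebIV TGAA/3: at [63, 102, 114, 120, 160, 209, 216, 222] ⇒ [66, 105, 117, 123, 163, 212, 219, 225]
  VbrX TCGTCTGT/3: at [7, 27, 41, 236] ⇒ [10, 30, 44, 239]
  QalX TAATT/0: at [74, 107, 127, 141, 147, 164, 182, 260] ⇒ [74, 107, 127, 141, 147, 164, 182, 260]
  UxaII TACA/4: at [79, 86, 177, 196, 205, 253] ⇒ [83, 90, 181, 200, 209, 257]

Pooled cuts: [10, 25, 30, 44, 66, 74, 83, 90, 105, 107, 117, 123, 127, 141, 147, 163, 164, 176, 181, 182, 194, 200, 209, 212, 219, 225, 233, 239, 257, 260]

Fragments:
  10→25: 15 bp
  25→30: 5 bp
  30→44: 14 bp
  44→66: 22 bp
  66→74: 8 bp
  74→83: 9 bp
  83→90: 7 bp
  90→105: 15 bp
  105→107: 2 bp
  107→117: 10 bp
  117→123: 6 bp
  123→127: 4 bp
  127→141: 14 bp
  141→147: 6 bp
  147→163: 16 bp
  163→164: 1 bp
  164→176: 12 bp
  176→181: 5 bp
  181→182: 1 bp
  182→194: 12 bp
  194→200: 6 bp
  200→209: 9 bp
  209→212: 3 bp
  212→219: 7 bp
  219→225: 6 bp
  225→233: 8 bp
  233→239: 6 bp
  239→257: 18 bp
  257→260: 3 bp
  260→10 (wrap): 263-260+10 = 13 bp

[1,1,2,3,3,4,5,5,6,6,6,6,6,7,7,8,8,9,9,10,12,12,13,14,14,15,15,16,18,22]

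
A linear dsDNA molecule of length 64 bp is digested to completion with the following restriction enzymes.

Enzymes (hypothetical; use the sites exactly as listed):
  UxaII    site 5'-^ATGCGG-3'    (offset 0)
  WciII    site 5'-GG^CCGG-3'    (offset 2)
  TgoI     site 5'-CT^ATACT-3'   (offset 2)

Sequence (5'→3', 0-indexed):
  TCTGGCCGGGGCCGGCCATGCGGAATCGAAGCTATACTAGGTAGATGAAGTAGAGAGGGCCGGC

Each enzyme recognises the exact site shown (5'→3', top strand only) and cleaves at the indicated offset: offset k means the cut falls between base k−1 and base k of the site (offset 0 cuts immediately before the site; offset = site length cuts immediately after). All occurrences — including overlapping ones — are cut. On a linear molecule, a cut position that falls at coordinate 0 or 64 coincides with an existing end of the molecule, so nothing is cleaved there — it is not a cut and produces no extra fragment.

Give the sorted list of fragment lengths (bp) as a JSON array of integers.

[5,5,6,6,16,26]

Per-enzyme occurrences:
  UxaII (ATGCGG, off=0): starts [17] → cuts [17]
  WciII (GGCCGG, off=2): starts [3, 9, 57] → cuts [5, 11, 59]
  TgoI (CTATACT, off=2): starts [31] → cuts [33]

Pooled cuts: [5, 11, 17, 33, 59]

Fragment lengths:
  [0,5): 5 bp
  [5,11): 6 bp
  [11,17): 6 bp
  [17,33): 16 bp
  [33,59): 26 bp
  [59,64): 5 bp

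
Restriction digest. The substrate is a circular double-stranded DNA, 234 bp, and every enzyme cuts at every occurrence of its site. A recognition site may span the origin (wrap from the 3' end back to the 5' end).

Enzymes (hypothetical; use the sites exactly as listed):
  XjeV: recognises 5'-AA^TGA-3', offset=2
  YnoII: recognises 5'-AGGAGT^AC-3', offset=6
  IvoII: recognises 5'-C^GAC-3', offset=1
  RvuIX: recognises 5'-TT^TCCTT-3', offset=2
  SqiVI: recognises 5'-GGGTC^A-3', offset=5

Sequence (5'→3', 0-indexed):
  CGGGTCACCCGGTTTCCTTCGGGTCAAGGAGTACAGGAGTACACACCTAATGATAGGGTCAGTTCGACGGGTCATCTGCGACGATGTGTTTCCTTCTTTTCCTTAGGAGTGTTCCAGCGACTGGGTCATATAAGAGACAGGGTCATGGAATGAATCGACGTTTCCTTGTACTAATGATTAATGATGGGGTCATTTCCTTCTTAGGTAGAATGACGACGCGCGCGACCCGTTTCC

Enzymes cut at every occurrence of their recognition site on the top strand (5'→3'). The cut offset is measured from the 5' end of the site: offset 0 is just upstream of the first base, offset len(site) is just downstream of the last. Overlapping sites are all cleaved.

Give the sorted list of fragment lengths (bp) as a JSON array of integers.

Site scan:
  XjeV AATGA/2: at [48, 148, 172, 179, 208] ⇒ [50, 150, 174, 181, 210]
  YnoII AGGAGTAC/6: at [26, 34] ⇒ [32, 40]
  IvoII CGAC/1: at [64, 78, 117, 155, 213, 222] ⇒ [65, 79, 118, 156, 214, 223]
  RvuIX TTTCCTT/2: at [12, 88, 97, 160, 192] ⇒ [14, 90, 99, 162, 194]
  SqiVI GGGTCA/5: at [1, 20, 55, 68, 122, 139, 186] ⇒ [6, 25, 60, 73, 127, 144, 191]

Pooled cuts: [6, 14, 25, 32, 40, 50, 60, 65, 73, 79, 90, 99, 118, 127, 144, 150, 156, 162, 174, 181, 191, 194, 210, 214, 223]

Fragment lengths:
  6→14: 8 bp
  14→25: 11 bp
  25→32: 7 bp
  32→40: 8 bp
  40→50: 10 bp
  50→60: 10 bp
  60→65: 5 bp
  65→73: 8 bp
  73→79: 6 bp
  79→90: 11 bp
  90→99: 9 bp
  99→118: 19 bp
  118→127: 9 bp
  127→144: 17 bp
  144→150: 6 bp
  150→156: 6 bp
  156→162: 6 bp
  162→174: 12 bp
  174→181: 7 bp
  181→191: 10 bp
  191→194: 3 bp
  194→210: 16 bp
  210→214: 4 bp
  214→223: 9 bp
  223→6 (wrap): 234-223+6 = 17 bp

[3,4,5,6,6,6,6,7,7,8,8,8,9,9,9,10,10,10,11,11,12,16,17,17,19]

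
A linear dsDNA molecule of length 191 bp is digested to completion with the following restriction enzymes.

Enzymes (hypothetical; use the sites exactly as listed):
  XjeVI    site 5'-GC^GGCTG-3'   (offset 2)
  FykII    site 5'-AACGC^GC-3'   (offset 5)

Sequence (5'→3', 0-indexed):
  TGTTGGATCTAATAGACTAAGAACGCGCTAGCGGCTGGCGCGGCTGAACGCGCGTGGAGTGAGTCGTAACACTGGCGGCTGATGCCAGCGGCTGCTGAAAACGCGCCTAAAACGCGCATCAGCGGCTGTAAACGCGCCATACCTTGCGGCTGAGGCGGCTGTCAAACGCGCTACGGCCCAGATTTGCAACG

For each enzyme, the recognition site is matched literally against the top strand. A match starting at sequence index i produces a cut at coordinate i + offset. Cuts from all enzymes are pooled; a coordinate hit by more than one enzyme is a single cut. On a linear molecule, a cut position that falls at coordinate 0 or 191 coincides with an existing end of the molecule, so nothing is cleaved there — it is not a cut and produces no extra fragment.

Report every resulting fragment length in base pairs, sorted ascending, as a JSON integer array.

[6,8,9,9,10,11,12,12,13,13,15,22,25,26]

Scan for sites:
  XjeVI (GCGGCTG, off=2): starts [30, 39, 74, 87, 121, 145, 154] → cuts [32, 41, 76, 89, 123, 147, 156]
  FykII (AACGCGC, off=5): starts [21, 46, 99, 110, 130, 164] → cuts [26, 51, 104, 115, 135, 169]

Pooled cuts: [26, 32, 41, 51, 76, 89, 104, 115, 123, 135, 147, 156, 169]

Fragments:
  [0,26): 26 bp
  [26,32): 6 bp
  [32,41): 9 bp
  [41,51): 10 bp
  [51,76): 25 bp
  [76,89): 13 bp
  [89,104): 15 bp
  [104,115): 11 bp
  [115,123): 8 bp
  [123,135): 12 bp
  [135,147): 12 bp
  [147,156): 9 bp
  [156,169): 13 bp
  [169,191): 22 bp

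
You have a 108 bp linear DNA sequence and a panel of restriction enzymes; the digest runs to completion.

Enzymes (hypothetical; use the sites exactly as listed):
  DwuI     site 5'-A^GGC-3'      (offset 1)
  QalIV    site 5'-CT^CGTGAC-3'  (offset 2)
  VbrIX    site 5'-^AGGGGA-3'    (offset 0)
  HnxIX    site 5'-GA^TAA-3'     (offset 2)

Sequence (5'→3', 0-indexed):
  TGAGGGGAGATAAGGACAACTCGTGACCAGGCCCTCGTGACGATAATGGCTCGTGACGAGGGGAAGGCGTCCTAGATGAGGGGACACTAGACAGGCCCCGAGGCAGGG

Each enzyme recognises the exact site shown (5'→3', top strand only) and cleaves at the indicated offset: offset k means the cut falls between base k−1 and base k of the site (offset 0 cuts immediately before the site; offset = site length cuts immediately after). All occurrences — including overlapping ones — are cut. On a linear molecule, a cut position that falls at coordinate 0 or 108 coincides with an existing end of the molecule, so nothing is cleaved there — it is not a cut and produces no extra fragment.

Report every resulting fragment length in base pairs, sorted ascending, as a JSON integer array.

Scan for sites:
  DwuI (AGGC, off=1): starts [28, 64, 92, 100] → cuts [29, 65, 93, 101]
  QalIV (CTCGTGAC, off=2): starts [19, 33, 49] → cuts [21, 35, 51]
  VbrIX (AGGGGA, off=0): starts [2, 58, 78] → cuts [2, 58, 78]
  HnxIX (GATAA, off=2): starts [8, 41] → cuts [10, 43]

All cut coordinates (distinct, sorted): [2, 10, 21, 29, 35, 43, 51, 58, 65, 78, 93, 101]

Fragments:
  [0,2): 2 bp
  [2,10): 8 bp
  [10,21): 11 bp
  [21,29): 8 bp
  [29,35): 6 bp
  [35,43): 8 bp
  [43,51): 8 bp
  [51,58): 7 bp
  [58,65): 7 bp
  [65,78): 13 bp
  [78,93): 15 bp
  [93,101): 8 bp
  [101,108): 7 bp

[2,6,7,7,7,8,8,8,8,8,11,13,15]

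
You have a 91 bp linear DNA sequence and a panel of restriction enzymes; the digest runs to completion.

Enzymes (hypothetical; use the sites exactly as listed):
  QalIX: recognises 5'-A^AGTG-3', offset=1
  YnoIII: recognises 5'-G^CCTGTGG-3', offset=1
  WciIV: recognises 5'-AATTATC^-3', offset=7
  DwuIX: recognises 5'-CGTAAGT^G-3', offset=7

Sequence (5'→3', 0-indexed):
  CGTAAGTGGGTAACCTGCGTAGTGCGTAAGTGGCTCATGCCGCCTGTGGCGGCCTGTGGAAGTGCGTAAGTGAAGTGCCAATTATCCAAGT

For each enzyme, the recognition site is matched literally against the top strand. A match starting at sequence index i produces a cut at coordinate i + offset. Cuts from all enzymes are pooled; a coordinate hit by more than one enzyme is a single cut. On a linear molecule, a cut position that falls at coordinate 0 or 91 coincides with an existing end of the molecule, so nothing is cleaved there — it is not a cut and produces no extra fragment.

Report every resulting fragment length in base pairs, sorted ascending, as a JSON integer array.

Scan for sites:
  QalIX AAGTG/1: at [3, 27, 59, 67, 72] ⇒ [4, 28, 60, 68, 73]
  YnoIII GCCTGTGG/1: at [41, 51] ⇒ [42, 52]
  WciIV AATTATC/7: at [79] ⇒ [86]
  DwuIX CGTAAGTG/7: at [0, 24, 64] ⇒ [7, 31, 71]

All cut coordinates (distinct, sorted): [4, 7, 28, 31, 42, 52, 60, 68, 71, 73, 86]

Fragments:
  [0,4): 4 bp
  [4,7): 3 bp
  [7,28): 21 bp
  [28,31): 3 bp
  [31,42): 11 bp
  [42,52): 10 bp
  [52,60): 8 bp
  [60,68): 8 bp
  [68,71): 3 bp
  [71,73): 2 bp
  [73,86): 13 bp
  [86,91): 5 bp

[2,3,3,3,4,5,8,8,10,11,13,21]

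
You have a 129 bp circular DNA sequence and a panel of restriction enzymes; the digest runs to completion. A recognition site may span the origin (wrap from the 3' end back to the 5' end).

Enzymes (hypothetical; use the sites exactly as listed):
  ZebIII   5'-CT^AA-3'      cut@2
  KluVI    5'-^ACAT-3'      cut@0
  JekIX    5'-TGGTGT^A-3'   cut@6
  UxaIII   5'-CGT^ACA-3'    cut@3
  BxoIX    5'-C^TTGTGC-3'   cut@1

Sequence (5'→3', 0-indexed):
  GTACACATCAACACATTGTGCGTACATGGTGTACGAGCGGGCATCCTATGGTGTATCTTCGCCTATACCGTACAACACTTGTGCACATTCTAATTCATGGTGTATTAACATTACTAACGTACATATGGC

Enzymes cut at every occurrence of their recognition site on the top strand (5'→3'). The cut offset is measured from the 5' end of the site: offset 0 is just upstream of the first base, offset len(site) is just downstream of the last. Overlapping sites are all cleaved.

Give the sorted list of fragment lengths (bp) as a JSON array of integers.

Scan for sites:
  ZebIII (CTAA, off=2): starts [89, 113] → cuts [91, 115]
  KluVI (ACAT, off=0): starts [4, 12, 23, 84, 107, 120] → cuts [4, 12, 23, 84, 107, 120]
  JekIX (TGGTGTA, off=6): starts [26, 48, 97] → cuts [32, 54, 103]
  UxaIII (CGTACA, off=3): starts [20, 68, 117, 128] → cuts [2, 23, 71, 120]
  BxoIX (CTTGTGC, off=1): starts [77] → cuts [78]

All cut coordinates (distinct, sorted): [2, 4, 12, 23, 32, 54, 71, 78, 84, 91, 103, 107, 115, 120]

Fragment lengths:
  2→4: 2 bp
  4→12: 8 bp
  12→23: 11 bp
  23→32: 9 bp
  32→54: 22 bp
  54→71: 17 bp
  71→78: 7 bp
  78→84: 6 bp
  84→91: 7 bp
  91→103: 12 bp
  103→107: 4 bp
  107→115: 8 bp
  115→120: 5 bp
  120→2 (wrap): 129-120+2 = 11 bp

[2,4,5,6,7,7,8,8,9,11,11,12,17,22]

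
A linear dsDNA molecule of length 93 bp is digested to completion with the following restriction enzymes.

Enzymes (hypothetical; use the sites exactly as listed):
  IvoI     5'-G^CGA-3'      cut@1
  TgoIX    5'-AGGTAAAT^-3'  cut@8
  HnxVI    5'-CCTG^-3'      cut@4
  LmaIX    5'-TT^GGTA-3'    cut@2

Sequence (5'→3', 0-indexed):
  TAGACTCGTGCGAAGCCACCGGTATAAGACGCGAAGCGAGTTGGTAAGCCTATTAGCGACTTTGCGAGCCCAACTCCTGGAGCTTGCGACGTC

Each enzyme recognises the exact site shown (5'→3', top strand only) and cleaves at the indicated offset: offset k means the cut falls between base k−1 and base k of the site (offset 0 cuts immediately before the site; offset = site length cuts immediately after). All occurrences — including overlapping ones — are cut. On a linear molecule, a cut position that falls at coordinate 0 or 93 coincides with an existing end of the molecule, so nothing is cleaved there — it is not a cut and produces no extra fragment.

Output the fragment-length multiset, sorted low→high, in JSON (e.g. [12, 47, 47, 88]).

Scan for sites:
  IvoI (GCGA, off=1): starts [9, 30, 35, 55, 63, 85] → cuts [10, 31, 36, 56, 64, 86]
  TgoIX (AGGTAAAT, off=8): no sites
  HnxVI (CCTG, off=4): starts [75] → cuts [79]
  LmaIX (TTGGTA, off=2): starts [40] → cuts [42]

Pooled cuts: [10, 31, 36, 42, 56, 64, 79, 86]

Fragment lengths:
  [0,10): 10 bp
  [10,31): 21 bp
  [31,36): 5 bp
  [36,42): 6 bp
  [42,56): 14 bp
  [56,64): 8 bp
  [64,79): 15 bp
  [79,86): 7 bp
  [86,93): 7 bp

[5,6,7,7,8,10,14,15,21]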